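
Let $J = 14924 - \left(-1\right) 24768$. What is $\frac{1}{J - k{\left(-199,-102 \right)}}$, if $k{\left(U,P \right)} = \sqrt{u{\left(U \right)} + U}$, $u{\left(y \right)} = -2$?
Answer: $\frac{39692}{1575455065} + \frac{i \sqrt{201}}{1575455065} \approx 2.5194 \cdot 10^{-5} + 8.999 \cdot 10^{-9} i$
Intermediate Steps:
$k{\left(U,P \right)} = \sqrt{-2 + U}$
$J = 39692$ ($J = 14924 - -24768 = 14924 + 24768 = 39692$)
$\frac{1}{J - k{\left(-199,-102 \right)}} = \frac{1}{39692 - \sqrt{-2 - 199}} = \frac{1}{39692 - \sqrt{-201}} = \frac{1}{39692 - i \sqrt{201}}$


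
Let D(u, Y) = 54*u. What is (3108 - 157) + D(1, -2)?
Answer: 3005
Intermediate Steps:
(3108 - 157) + D(1, -2) = (3108 - 157) + 54*1 = 2951 + 54 = 3005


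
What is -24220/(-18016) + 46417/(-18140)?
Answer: -24806117/20425640 ≈ -1.2145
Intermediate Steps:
-24220/(-18016) + 46417/(-18140) = -24220*(-1/18016) + 46417*(-1/18140) = 6055/4504 - 46417/18140 = -24806117/20425640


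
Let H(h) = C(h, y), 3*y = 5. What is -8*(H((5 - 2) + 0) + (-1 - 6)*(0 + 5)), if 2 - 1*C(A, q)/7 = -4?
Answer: -56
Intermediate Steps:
y = 5/3 (y = (⅓)*5 = 5/3 ≈ 1.6667)
C(A, q) = 42 (C(A, q) = 14 - 7*(-4) = 14 + 28 = 42)
H(h) = 42
-8*(H((5 - 2) + 0) + (-1 - 6)*(0 + 5)) = -8*(42 + (-1 - 6)*(0 + 5)) = -8*(42 - 7*5) = -8*(42 - 35) = -8*7 = -56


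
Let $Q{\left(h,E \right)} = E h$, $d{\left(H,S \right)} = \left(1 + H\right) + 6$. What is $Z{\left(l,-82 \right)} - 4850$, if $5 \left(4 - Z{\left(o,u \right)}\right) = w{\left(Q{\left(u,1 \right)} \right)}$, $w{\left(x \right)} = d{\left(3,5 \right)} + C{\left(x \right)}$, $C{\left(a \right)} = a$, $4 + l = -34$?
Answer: $- \frac{24158}{5} \approx -4831.6$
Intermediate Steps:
$l = -38$ ($l = -4 - 34 = -38$)
$d{\left(H,S \right)} = 7 + H$
$w{\left(x \right)} = 10 + x$ ($w{\left(x \right)} = \left(7 + 3\right) + x = 10 + x$)
$Z{\left(o,u \right)} = 2 - \frac{u}{5}$ ($Z{\left(o,u \right)} = 4 - \frac{10 + 1 u}{5} = 4 - \frac{10 + u}{5} = 4 - \left(2 + \frac{u}{5}\right) = 2 - \frac{u}{5}$)
$Z{\left(l,-82 \right)} - 4850 = \left(2 - - \frac{82}{5}\right) - 4850 = \left(2 + \frac{82}{5}\right) - 4850 = \frac{92}{5} - 4850 = - \frac{24158}{5}$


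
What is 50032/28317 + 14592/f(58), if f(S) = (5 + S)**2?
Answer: 67975408/12487797 ≈ 5.4433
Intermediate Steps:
50032/28317 + 14592/f(58) = 50032/28317 + 14592/((5 + 58)**2) = 50032*(1/28317) + 14592/(63**2) = 50032/28317 + 14592/3969 = 50032/28317 + 14592*(1/3969) = 50032/28317 + 4864/1323 = 67975408/12487797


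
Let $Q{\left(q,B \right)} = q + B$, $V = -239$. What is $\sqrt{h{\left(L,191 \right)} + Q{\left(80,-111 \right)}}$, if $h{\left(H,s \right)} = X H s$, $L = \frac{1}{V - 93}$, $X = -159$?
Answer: $\frac{\sqrt{1666391}}{166} \approx 7.7764$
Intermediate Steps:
$L = - \frac{1}{332}$ ($L = \frac{1}{-239 - 93} = \frac{1}{-332} = - \frac{1}{332} \approx -0.003012$)
$h{\left(H,s \right)} = - 159 H s$
$Q{\left(q,B \right)} = B + q$
$\sqrt{h{\left(L,191 \right)} + Q{\left(80,-111 \right)}} = \sqrt{\left(-159\right) \left(- \frac{1}{332}\right) 191 + \left(-111 + 80\right)} = \sqrt{\frac{30369}{332} - 31} = \sqrt{\frac{20077}{332}} = \frac{\sqrt{1666391}}{166}$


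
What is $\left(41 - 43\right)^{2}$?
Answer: $4$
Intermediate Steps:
$\left(41 - 43\right)^{2} = \left(-2\right)^{2} = 4$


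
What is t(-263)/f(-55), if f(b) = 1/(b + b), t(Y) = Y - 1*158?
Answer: 46310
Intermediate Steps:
t(Y) = -158 + Y (t(Y) = Y - 158 = -158 + Y)
f(b) = 1/(2*b)
t(-263)/f(-55) = (-158 - 263)/(((½)/(-55))) = -421/((½)*(-1/55)) = -421/(-1/110) = -421*(-110) = 46310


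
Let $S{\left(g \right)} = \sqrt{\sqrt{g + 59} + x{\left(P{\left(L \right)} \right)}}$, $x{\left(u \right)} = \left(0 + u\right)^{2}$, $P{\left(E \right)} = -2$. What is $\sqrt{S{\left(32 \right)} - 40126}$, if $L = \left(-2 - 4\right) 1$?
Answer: $\sqrt{-40126 + \sqrt{4 + \sqrt{91}}} \approx 200.31 i$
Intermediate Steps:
$L = -6$ ($L = \left(-6\right) 1 = -6$)
$x{\left(u \right)} = u^{2}$
$S{\left(g \right)} = \sqrt{4 + \sqrt{59 + g}}$ ($S{\left(g \right)} = \sqrt{\sqrt{g + 59} + \left(-2\right)^{2}} = \sqrt{\sqrt{59 + g} + 4} = \sqrt{4 + \sqrt{59 + g}}$)
$\sqrt{S{\left(32 \right)} - 40126} = \sqrt{\sqrt{4 + \sqrt{59 + 32}} - 40126} = \sqrt{\sqrt{4 + \sqrt{91}} - 40126} = \sqrt{-40126 + \sqrt{4 + \sqrt{91}}}$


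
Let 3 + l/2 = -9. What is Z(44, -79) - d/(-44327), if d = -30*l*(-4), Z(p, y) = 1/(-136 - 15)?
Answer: -479207/6693377 ≈ -0.071594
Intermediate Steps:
l = -24 (l = -6 + 2*(-9) = -6 - 18 = -24)
Z(p, y) = -1/151 (Z(p, y) = 1/(-151) = -1/151)
d = -2880 (d = -30*(-24)*(-4) = 720*(-4) = -2880)
Z(44, -79) - d/(-44327) = -1/151 - (-2880)/(-44327) = -1/151 - (-2880)*(-1)/44327 = -1/151 - 1*2880/44327 = -1/151 - 2880/44327 = -479207/6693377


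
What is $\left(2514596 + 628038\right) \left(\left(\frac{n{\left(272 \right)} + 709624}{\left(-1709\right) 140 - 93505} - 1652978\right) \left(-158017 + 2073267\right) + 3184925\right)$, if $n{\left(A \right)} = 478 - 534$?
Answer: $- \frac{662146533078691197605750}{66553} \approx -9.9492 \cdot 10^{18}$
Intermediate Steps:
$n{\left(A \right)} = -56$ ($n{\left(A \right)} = 478 - 534 = -56$)
$\left(2514596 + 628038\right) \left(\left(\frac{n{\left(272 \right)} + 709624}{\left(-1709\right) 140 - 93505} - 1652978\right) \left(-158017 + 2073267\right) + 3184925\right) = \left(2514596 + 628038\right) \left(\left(\frac{-56 + 709624}{\left(-1709\right) 140 - 93505} - 1652978\right) \left(-158017 + 2073267\right) + 3184925\right) = 3142634 \left(\left(\frac{709568}{-239260 - 93505} - 1652978\right) 1915250 + 3184925\right) = 3142634 \left(\left(\frac{709568}{-332765} - 1652978\right) 1915250 + 3184925\right) = 3142634 \left(\left(709568 \left(- \frac{1}{332765}\right) - 1652978\right) 1915250 + 3184925\right) = 3142634 \left(\left(- \frac{709568}{332765} - 1652978\right) 1915250 + 3184925\right) = 3142634 \left(\left(- \frac{550053933738}{332765}\right) 1915250 + 3184925\right) = 3142634 \left(- \frac{210698159318340900}{66553} + 3184925\right) = 3142634 \left(- \frac{210697947352027375}{66553}\right) = - \frac{662146533078691197605750}{66553}$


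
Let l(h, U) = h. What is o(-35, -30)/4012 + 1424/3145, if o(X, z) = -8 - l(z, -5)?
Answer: 170067/371110 ≈ 0.45827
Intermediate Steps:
o(X, z) = -8 - z
o(-35, -30)/4012 + 1424/3145 = (-8 - 1*(-30))/4012 + 1424/3145 = (-8 + 30)*(1/4012) + 1424*(1/3145) = 22*(1/4012) + 1424/3145 = 11/2006 + 1424/3145 = 170067/371110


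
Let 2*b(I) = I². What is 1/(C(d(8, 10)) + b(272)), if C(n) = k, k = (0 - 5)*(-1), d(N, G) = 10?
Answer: 1/36997 ≈ 2.7029e-5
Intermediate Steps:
k = 5 (k = -5*(-1) = 5)
b(I) = I²/2
C(n) = 5
1/(C(d(8, 10)) + b(272)) = 1/(5 + (½)*272²) = 1/(5 + (½)*73984) = 1/(5 + 36992) = 1/36997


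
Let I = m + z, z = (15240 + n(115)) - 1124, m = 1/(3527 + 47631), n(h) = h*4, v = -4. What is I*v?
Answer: -1491358018/25579 ≈ -58304.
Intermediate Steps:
n(h) = 4*h
m = 1/51158 ≈ 1.9547e-5
z = 14576 (z = (15240 + 4*115) - 1124 = (15240 + 460) - 1124 = 15700 - 1124 = 14576)
I = 745679009/51158 (I = 1/51158 + 14576 = 745679009/51158 ≈ 14576.)
I*v = (745679009/51158)*(-4) = -1491358018/25579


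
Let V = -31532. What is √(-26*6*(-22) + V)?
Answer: 10*I*√281 ≈ 167.63*I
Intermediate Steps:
√(-26*6*(-22) + V) = √(-26*6*(-22) - 31532) = √(-156*(-22) - 31532) = √(3432 - 31532) = √(-28100) = 10*I*√281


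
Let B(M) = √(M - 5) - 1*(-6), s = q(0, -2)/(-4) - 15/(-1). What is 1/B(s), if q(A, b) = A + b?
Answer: 4/17 - √42/51 ≈ 0.10822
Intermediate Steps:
s = 31/2 (s = (0 - 2)/(-4) - 15/(-1) = -2*(-¼) - 15*(-1) = ½ + 15 = 31/2 ≈ 15.500)
B(M) = 6 + √(-5 + M) (B(M) = √(-5 + M) + 6 = 6 + √(-5 + M))
1/B(s) = 1/(6 + √(-5 + 31/2)) = 1/(6 + √(21/2)) = 1/(6 + √42/2)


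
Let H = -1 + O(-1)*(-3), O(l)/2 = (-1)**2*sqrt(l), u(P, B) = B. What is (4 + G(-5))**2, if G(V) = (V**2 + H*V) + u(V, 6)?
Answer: 700 + 2400*I ≈ 700.0 + 2400.0*I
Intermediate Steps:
O(l) = 2*sqrt(l) (O(l) = 2*((-1)**2*sqrt(l)) = 2*(1*sqrt(l)) = 2*sqrt(l))
H = -1 - 6*I (H = -1 + (2*sqrt(-1))*(-3) = -1 + (2*I)*(-3) = -1 - 6*I ≈ -1.0 - 6.0*I)
G(V) = 6 + V**2 + V*(-1 - 6*I) (G(V) = (V**2 + (-1 - 6*I)*V) + 6 = (V**2 + V*(-1 - 6*I)) + 6 = 6 + V**2 + V*(-1 - 6*I))
(4 + G(-5))**2 = (4 + (6 + (-5)**2 - 1*(-5)*(1 + 6*I)))**2 = (4 + (6 + 25 + (5 + 30*I)))**2 = (4 + (36 + 30*I))**2 = (40 + 30*I)**2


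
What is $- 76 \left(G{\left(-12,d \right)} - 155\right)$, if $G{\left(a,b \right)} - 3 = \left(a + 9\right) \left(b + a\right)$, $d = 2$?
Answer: $9272$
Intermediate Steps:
$G{\left(a,b \right)} = 3 + \left(9 + a\right) \left(a + b\right)$ ($G{\left(a,b \right)} = 3 + \left(a + 9\right) \left(b + a\right) = 3 + \left(9 + a\right) \left(a + b\right)$)
$- 76 \left(G{\left(-12,d \right)} - 155\right) = - 76 \left(\left(3 + \left(-12\right)^{2} + 9 \left(-12\right) + 9 \cdot 2 - 24\right) - 155\right) = - 76 \left(\left(3 + 144 - 108 + 18 - 24\right) - 155\right) = - 76 \left(33 - 155\right) = \left(-76\right) \left(-122\right) = 9272$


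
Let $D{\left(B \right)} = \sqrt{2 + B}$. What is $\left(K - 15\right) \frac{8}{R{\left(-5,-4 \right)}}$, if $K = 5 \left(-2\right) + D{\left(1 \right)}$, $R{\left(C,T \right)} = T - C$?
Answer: $-200 + 8 \sqrt{3} \approx -186.14$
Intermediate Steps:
$K = -10 + \sqrt{3}$ ($K = 5 \left(-2\right) + \sqrt{2 + 1} = -10 + \sqrt{3} \approx -8.2679$)
$\left(K - 15\right) \frac{8}{R{\left(-5,-4 \right)}} = \left(\left(-10 + \sqrt{3}\right) - 15\right) \frac{8}{-4 - -5} = \left(-25 + \sqrt{3}\right) \frac{8}{-4 + 5} = \left(-25 + \sqrt{3}\right) \frac{8}{1} = \left(-25 + \sqrt{3}\right) 8 \cdot 1 = \left(-25 + \sqrt{3}\right) 8 = -200 + 8 \sqrt{3}$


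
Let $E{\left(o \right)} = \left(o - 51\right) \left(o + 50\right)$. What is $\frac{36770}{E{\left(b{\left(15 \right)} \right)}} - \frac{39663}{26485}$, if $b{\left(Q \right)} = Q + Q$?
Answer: $- \frac{104048729}{4449480} \approx -23.384$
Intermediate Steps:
$b{\left(Q \right)} = 2 Q$
$E{\left(o \right)} = \left(-51 + o\right) \left(50 + o\right)$
$\frac{36770}{E{\left(b{\left(15 \right)} \right)}} - \frac{39663}{26485} = \frac{36770}{-2550 + \left(2 \cdot 15\right)^{2} - 2 \cdot 15} - \frac{39663}{26485} = \frac{36770}{-2550 + 30^{2} - 30} - \frac{39663}{26485} = \frac{36770}{-2550 + 900 - 30} - \frac{39663}{26485} = \frac{36770}{-1680} - \frac{39663}{26485} = 36770 \left(- \frac{1}{1680}\right) - \frac{39663}{26485} = - \frac{3677}{168} - \frac{39663}{26485} = - \frac{104048729}{4449480}$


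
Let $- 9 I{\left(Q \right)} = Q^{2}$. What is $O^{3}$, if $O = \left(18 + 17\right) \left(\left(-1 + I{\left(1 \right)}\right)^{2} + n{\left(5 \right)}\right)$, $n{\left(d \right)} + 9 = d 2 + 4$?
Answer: $\frac{5521769421875}{531441} \approx 1.039 \cdot 10^{7}$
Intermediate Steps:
$I{\left(Q \right)} = - \frac{Q^{2}}{9}$
$n{\left(d \right)} = -5 + 2 d$ ($n{\left(d \right)} = -9 + \left(d 2 + 4\right) = -9 + \left(2 d + 4\right) = -9 + \left(4 + 2 d\right) = -5 + 2 d$)
$O = \frac{17675}{81}$ ($O = \left(18 + 17\right) \left(\left(-1 - \frac{1^{2}}{9}\right)^{2} + \left(-5 + 2 \cdot 5\right)\right) = 35 \left(\left(-1 - \frac{1}{9}\right)^{2} + \left(-5 + 10\right)\right) = 35 \left(\left(-1 - \frac{1}{9}\right)^{2} + 5\right) = 35 \left(\left(- \frac{10}{9}\right)^{2} + 5\right) = 35 \left(\frac{100}{81} + 5\right) = 35 \cdot \frac{505}{81} = \frac{17675}{81} \approx 218.21$)
$O^{3} = \left(\frac{17675}{81}\right)^{3} = \frac{5521769421875}{531441}$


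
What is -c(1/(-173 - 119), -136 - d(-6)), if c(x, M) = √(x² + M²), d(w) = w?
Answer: -√1440961601/292 ≈ -130.00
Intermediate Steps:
c(x, M) = √(M² + x²)
-c(1/(-173 - 119), -136 - d(-6)) = -√((-136 - 1*(-6))² + (1/(-173 - 119))²) = -√((-136 + 6)² + (1/(-292))²) = -√((-130)² + (-1/292)²) = -√(16900 + 1/85264) = -√(1440961601/85264) = -√1440961601/292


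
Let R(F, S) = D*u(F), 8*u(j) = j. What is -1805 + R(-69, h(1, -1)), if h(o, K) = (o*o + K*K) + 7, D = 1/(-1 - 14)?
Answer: -72177/40 ≈ -1804.4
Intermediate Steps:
u(j) = j/8
D = -1/15 (D = 1/(-15) = -1/15 ≈ -0.066667)
h(o, K) = 7 + K² + o² (h(o, K) = (o² + K²) + 7 = (K² + o²) + 7 = 7 + K² + o²)
R(F, S) = -F/120
-1805 + R(-69, h(1, -1)) = -1805 - 1/120*(-69) = -1805 + 23/40 = -72177/40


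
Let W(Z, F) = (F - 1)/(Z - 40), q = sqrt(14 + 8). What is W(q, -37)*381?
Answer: 96520/263 + 2413*sqrt(22)/263 ≈ 410.03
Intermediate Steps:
q = sqrt(22) ≈ 4.6904
W(Z, F) = (-1 + F)/(-40 + Z)
W(q, -37)*381 = ((-1 - 37)/(-40 + sqrt(22)))*381 = (-38/(-40 + sqrt(22)))*381 = -38/(-40 + sqrt(22))*381 = -14478/(-40 + sqrt(22))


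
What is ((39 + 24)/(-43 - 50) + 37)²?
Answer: 1267876/961 ≈ 1319.3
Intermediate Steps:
((39 + 24)/(-43 - 50) + 37)² = (63/(-93) + 37)² = (63*(-1/93) + 37)² = (-21/31 + 37)² = (1126/31)² = 1267876/961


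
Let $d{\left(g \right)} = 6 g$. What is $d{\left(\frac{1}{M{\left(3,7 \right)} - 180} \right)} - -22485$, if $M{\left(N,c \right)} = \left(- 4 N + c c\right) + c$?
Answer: $\frac{1528977}{68} \approx 22485.0$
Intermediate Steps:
$M{\left(N,c \right)} = c + c^{2} - 4 N$ ($M{\left(N,c \right)} = \left(- 4 N + c^{2}\right) + c = \left(c^{2} - 4 N\right) + c = c + c^{2} - 4 N$)
$d{\left(\frac{1}{M{\left(3,7 \right)} - 180} \right)} - -22485 = \frac{6}{\left(7 + 7^{2} - 12\right) - 180} - -22485 = \frac{6}{\left(7 + 49 - 12\right) - 180} + 22485 = \frac{6}{44 - 180} + 22485 = \frac{6}{-136} + 22485 = 6 \left(- \frac{1}{136}\right) + 22485 = - \frac{3}{68} + 22485 = \frac{1528977}{68}$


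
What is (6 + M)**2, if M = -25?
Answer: 361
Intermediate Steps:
(6 + M)**2 = (6 - 25)**2 = (-19)**2 = 361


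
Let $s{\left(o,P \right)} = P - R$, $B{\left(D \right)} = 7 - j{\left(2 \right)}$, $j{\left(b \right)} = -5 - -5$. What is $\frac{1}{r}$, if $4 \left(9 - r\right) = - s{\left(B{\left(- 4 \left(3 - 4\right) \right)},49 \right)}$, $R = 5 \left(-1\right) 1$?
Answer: $\frac{2}{45} \approx 0.044444$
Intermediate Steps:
$R = -5$ ($R = \left(-5\right) 1 = -5$)
$j{\left(b \right)} = 0$ ($j{\left(b \right)} = -5 + 5 = 0$)
$B{\left(D \right)} = 7$ ($B{\left(D \right)} = 7 - 0 = 7 + 0 = 7$)
$s{\left(o,P \right)} = 5 + P$ ($s{\left(o,P \right)} = P - -5 = P + 5 = 5 + P$)
$r = \frac{45}{2}$ ($r = 9 - \frac{\left(-1\right) \left(5 + 49\right)}{4} = 9 - \frac{\left(-1\right) 54}{4} = 9 - - \frac{27}{2} = 9 + \frac{27}{2} = \frac{45}{2} \approx 22.5$)
$\frac{1}{r} = \frac{1}{\frac{45}{2}} = \frac{2}{45}$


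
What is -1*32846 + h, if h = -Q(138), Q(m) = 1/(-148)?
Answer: -4861207/148 ≈ -32846.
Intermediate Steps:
Q(m) = -1/148
h = 1/148 (h = -1*(-1/148) = 1/148 ≈ 0.0067568)
-1*32846 + h = -1*32846 + 1/148 = -32846 + 1/148 = -4861207/148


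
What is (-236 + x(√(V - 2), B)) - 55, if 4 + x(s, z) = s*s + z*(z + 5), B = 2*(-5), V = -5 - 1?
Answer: -253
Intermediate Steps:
V = -6
B = -10
x(s, z) = -4 + s² + z*(5 + z) (x(s, z) = -4 + (s*s + z*(z + 5)) = -4 + (s² + z*(5 + z)) = -4 + s² + z*(5 + z))
(-236 + x(√(V - 2), B)) - 55 = (-236 + (-4 + (√(-6 - 2))² + (-10)² + 5*(-10))) - 55 = (-236 + (-4 + (√(-8))² + 100 - 50)) - 55 = (-236 + (-4 + (2*I*√2)² + 100 - 50)) - 55 = (-236 + (-4 - 8 + 100 - 50)) - 55 = (-236 + 38) - 55 = -198 - 55 = -253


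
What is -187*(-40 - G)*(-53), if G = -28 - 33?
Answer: 208131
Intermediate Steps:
G = -61
-187*(-40 - G)*(-53) = -187*(-40 - 1*(-61))*(-53) = -187*(-40 + 61)*(-53) = -187*21*(-53) = -3927*(-53) = 208131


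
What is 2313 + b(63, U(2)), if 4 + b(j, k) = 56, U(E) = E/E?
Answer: 2365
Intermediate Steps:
U(E) = 1
b(j, k) = 52 (b(j, k) = -4 + 56 = 52)
2313 + b(63, U(2)) = 2313 + 52 = 2365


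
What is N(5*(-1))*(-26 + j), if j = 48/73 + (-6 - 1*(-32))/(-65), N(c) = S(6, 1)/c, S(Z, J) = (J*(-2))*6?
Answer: -112752/1825 ≈ -61.782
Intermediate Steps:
S(Z, J) = -12*J (S(Z, J) = -2*J*6 = -12*J)
N(c) = -12/c (N(c) = (-12*1)/c = -12/c)
j = 94/365 (j = 48*(1/73) + (-6 + 32)*(-1/65) = 48/73 + 26*(-1/65) = 48/73 - 2/5 = 94/365 ≈ 0.25753)
N(5*(-1))*(-26 + j) = (-12/(5*(-1)))*(-26 + 94/365) = -12/(-5)*(-9396/365) = -12*(-1/5)*(-9396/365) = (12/5)*(-9396/365) = -112752/1825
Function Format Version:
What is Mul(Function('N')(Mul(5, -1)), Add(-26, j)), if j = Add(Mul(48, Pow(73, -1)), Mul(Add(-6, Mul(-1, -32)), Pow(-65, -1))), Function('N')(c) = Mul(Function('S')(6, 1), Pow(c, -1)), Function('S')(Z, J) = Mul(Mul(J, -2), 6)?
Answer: Rational(-112752, 1825) ≈ -61.782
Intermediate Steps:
Function('S')(Z, J) = Mul(-12, J) (Function('S')(Z, J) = Mul(Mul(-2, J), 6) = Mul(-12, J))
Function('N')(c) = Mul(-12, Pow(c, -1)) (Function('N')(c) = Mul(Mul(-12, 1), Pow(c, -1)) = Mul(-12, Pow(c, -1)))
j = Rational(94, 365) (j = Add(Mul(48, Rational(1, 73)), Mul(Add(-6, 32), Rational(-1, 65))) = Add(Rational(48, 73), Mul(26, Rational(-1, 65))) = Add(Rational(48, 73), Rational(-2, 5)) = Rational(94, 365) ≈ 0.25753)
Mul(Function('N')(Mul(5, -1)), Add(-26, j)) = Mul(Mul(-12, Pow(Mul(5, -1), -1)), Add(-26, Rational(94, 365))) = Mul(Mul(-12, Pow(-5, -1)), Rational(-9396, 365)) = Mul(Mul(-12, Rational(-1, 5)), Rational(-9396, 365)) = Mul(Rational(12, 5), Rational(-9396, 365)) = Rational(-112752, 1825)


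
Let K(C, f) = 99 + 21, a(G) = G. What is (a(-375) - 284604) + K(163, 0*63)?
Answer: -284859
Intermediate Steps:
K(C, f) = 120
(a(-375) - 284604) + K(163, 0*63) = (-375 - 284604) + 120 = -284979 + 120 = -284859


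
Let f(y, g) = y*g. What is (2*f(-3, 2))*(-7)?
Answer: 84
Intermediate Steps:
f(y, g) = g*y
(2*f(-3, 2))*(-7) = (2*(2*(-3)))*(-7) = (2*(-6))*(-7) = -12*(-7) = 84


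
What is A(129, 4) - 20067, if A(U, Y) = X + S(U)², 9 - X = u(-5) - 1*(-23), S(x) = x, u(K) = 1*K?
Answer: -3435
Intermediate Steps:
u(K) = K
X = -9 (X = 9 - (-5 - 1*(-23)) = 9 - (-5 + 23) = 9 - 1*18 = 9 - 18 = -9)
A(U, Y) = -9 + U²
A(129, 4) - 20067 = (-9 + 129²) - 20067 = (-9 + 16641) - 20067 = 16632 - 20067 = -3435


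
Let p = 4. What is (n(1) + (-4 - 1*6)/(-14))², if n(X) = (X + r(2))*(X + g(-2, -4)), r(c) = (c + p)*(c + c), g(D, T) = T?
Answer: 270400/49 ≈ 5518.4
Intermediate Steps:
r(c) = 2*c*(4 + c) (r(c) = (c + 4)*(c + c) = (4 + c)*(2*c) = 2*c*(4 + c))
n(X) = (-4 + X)*(24 + X) (n(X) = (X + 2*2*(4 + 2))*(X - 4) = (X + 2*2*6)*(-4 + X) = (X + 24)*(-4 + X) = (24 + X)*(-4 + X) = (-4 + X)*(24 + X))
(n(1) + (-4 - 1*6)/(-14))² = ((-96 + 1² + 20*1) + (-4 - 1*6)/(-14))² = ((-96 + 1 + 20) + (-4 - 6)*(-1/14))² = (-75 - 10*(-1/14))² = (-75 + 5/7)² = (-520/7)² = 270400/49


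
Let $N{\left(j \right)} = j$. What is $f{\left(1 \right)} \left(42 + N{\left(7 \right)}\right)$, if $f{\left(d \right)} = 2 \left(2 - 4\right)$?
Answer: $-196$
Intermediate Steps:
$f{\left(d \right)} = -4$ ($f{\left(d \right)} = 2 \left(-2\right) = -4$)
$f{\left(1 \right)} \left(42 + N{\left(7 \right)}\right) = - 4 \left(42 + 7\right) = \left(-4\right) 49 = -196$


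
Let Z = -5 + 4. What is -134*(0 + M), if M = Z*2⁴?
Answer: 2144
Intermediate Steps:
Z = -1
M = -16 (M = -1*2⁴ = -1*16 = -16)
-134*(0 + M) = -134*(0 - 16) = -134*(-16) = 2144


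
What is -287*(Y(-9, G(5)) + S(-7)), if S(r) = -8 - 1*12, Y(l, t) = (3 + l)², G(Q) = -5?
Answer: -4592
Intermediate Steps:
S(r) = -20 (S(r) = -8 - 12 = -20)
-287*(Y(-9, G(5)) + S(-7)) = -287*((3 - 9)² - 20) = -287*((-6)² - 20) = -287*(36 - 20) = -287*16 = -4592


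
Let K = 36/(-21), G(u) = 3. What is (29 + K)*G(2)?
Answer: 573/7 ≈ 81.857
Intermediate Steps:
K = -12/7 (K = 36*(-1/21) = -12/7 ≈ -1.7143)
(29 + K)*G(2) = (29 - 12/7)*3 = (191/7)*3 = 573/7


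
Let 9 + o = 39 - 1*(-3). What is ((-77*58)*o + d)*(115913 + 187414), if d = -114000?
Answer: -79283004606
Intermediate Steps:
o = 33 (o = -9 + (39 - 1*(-3)) = -9 + (39 + 3) = -9 + 42 = 33)
((-77*58)*o + d)*(115913 + 187414) = (-77*58*33 - 114000)*(115913 + 187414) = (-4466*33 - 114000)*303327 = (-147378 - 114000)*303327 = -261378*303327 = -79283004606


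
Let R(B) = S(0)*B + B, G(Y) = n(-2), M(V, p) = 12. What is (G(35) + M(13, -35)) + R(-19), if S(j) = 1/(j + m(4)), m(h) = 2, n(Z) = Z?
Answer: -37/2 ≈ -18.500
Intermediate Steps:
G(Y) = -2
S(j) = 1/(2 + j) (S(j) = 1/(j + 2) = 1/(2 + j))
R(B) = 3*B/2 (R(B) = B/(2 + 0) + B = B/2 + B = 3*B/2)
(G(35) + M(13, -35)) + R(-19) = (-2 + 12) + (3/2)*(-19) = 10 - 57/2 = -37/2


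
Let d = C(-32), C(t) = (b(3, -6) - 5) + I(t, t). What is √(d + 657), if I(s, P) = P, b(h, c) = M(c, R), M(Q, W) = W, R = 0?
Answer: 2*√155 ≈ 24.900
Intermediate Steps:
b(h, c) = 0
C(t) = -5 + t (C(t) = (0 - 5) + t = -5 + t)
d = -37 (d = -5 - 32 = -37)
√(d + 657) = √(-37 + 657) = √620 = 2*√155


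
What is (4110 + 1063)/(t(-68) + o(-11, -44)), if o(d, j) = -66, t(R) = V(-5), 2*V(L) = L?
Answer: -10346/137 ≈ -75.518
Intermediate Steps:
V(L) = L/2
t(R) = -5/2 (t(R) = (½)*(-5) = -5/2)
(4110 + 1063)/(t(-68) + o(-11, -44)) = (4110 + 1063)/(-5/2 - 66) = 5173/(-137/2) = 5173*(-2/137) = -10346/137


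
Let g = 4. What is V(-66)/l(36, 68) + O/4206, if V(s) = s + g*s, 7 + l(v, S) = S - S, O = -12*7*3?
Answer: 231036/4907 ≈ 47.083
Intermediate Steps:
O = -252 (O = -84*3 = -252)
l(v, S) = -7 (l(v, S) = -7 + (S - S) = -7 + 0 = -7)
V(s) = 5*s (V(s) = s + 4*s = 5*s)
V(-66)/l(36, 68) + O/4206 = (5*(-66))/(-7) - 252/4206 = -330*(-1/7) - 252*1/4206 = 330/7 - 42/701 = 231036/4907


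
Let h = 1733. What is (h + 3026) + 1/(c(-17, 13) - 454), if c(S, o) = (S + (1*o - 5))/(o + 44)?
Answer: 41065392/8629 ≈ 4759.0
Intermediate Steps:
c(S, o) = (-5 + S + o)/(44 + o) (c(S, o) = (S + (o - 5))/(44 + o) = (S + (-5 + o))/(44 + o) = (-5 + S + o)/(44 + o))
(h + 3026) + 1/(c(-17, 13) - 454) = (1733 + 3026) + 1/((-5 - 17 + 13)/(44 + 13) - 454) = 4759 + 1/(-9/57 - 454) = 4759 + 1/((1/57)*(-9) - 454) = 4759 + 1/(-3/19 - 454) = 4759 + 1/(-8629/19) = 4759 - 19/8629 = 41065392/8629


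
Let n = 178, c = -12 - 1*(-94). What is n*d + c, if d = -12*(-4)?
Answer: 8626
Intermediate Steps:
c = 82 (c = -12 + 94 = 82)
d = 48
n*d + c = 178*48 + 82 = 8544 + 82 = 8626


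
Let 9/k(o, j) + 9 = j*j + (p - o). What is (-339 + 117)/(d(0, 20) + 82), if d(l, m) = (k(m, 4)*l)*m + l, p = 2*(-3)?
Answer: -111/41 ≈ -2.7073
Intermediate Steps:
p = -6
k(o, j) = 9/(-15 + j² - o) (k(o, j) = 9/(-9 + (j*j + (-6 - o))) = 9/(-9 + (j² + (-6 - o))) = 9/(-9 + (-6 + j² - o)) = 9/(-15 + j² - o))
d(l, m) = l + 9*l*m/(1 - m) (d(l, m) = ((9/(-15 + 4² - m))*l)*m + l = ((9/(-15 + 16 - m))*l)*m + l = ((9/(1 - m))*l)*m + l = (9*l/(1 - m))*m + l = 9*l*m/(1 - m) + l = l + 9*l*m/(1 - m))
(-339 + 117)/(d(0, 20) + 82) = (-339 + 117)/(-1*0*(1 + 8*20)/(-1 + 20) + 82) = -222/(-1*0*(1 + 160)/19 + 82) = -222/(-1*0*1/19*161 + 82) = -222/(0 + 82) = -222/82 = -222*1/82 = -111/41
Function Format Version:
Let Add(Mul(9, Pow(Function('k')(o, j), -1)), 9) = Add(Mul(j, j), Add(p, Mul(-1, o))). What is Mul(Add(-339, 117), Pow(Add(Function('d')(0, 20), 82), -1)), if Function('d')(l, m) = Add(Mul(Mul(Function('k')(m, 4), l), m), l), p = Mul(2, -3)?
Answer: Rational(-111, 41) ≈ -2.7073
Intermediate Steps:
p = -6
Function('k')(o, j) = Mul(9, Pow(Add(-15, Pow(j, 2), Mul(-1, o)), -1)) (Function('k')(o, j) = Mul(9, Pow(Add(-9, Add(Mul(j, j), Add(-6, Mul(-1, o)))), -1)) = Mul(9, Pow(Add(-9, Add(Pow(j, 2), Add(-6, Mul(-1, o)))), -1)) = Mul(9, Pow(Add(-9, Add(-6, Pow(j, 2), Mul(-1, o))), -1)) = Mul(9, Pow(Add(-15, Pow(j, 2), Mul(-1, o)), -1)))
Function('d')(l, m) = Add(l, Mul(9, l, m, Pow(Add(1, Mul(-1, m)), -1))) (Function('d')(l, m) = Add(Mul(Mul(Mul(9, Pow(Add(-15, Pow(4, 2), Mul(-1, m)), -1)), l), m), l) = Add(Mul(Mul(Mul(9, Pow(Add(-15, 16, Mul(-1, m)), -1)), l), m), l) = Add(Mul(Mul(Mul(9, Pow(Add(1, Mul(-1, m)), -1)), l), m), l) = Add(Mul(Mul(9, l, Pow(Add(1, Mul(-1, m)), -1)), m), l) = Add(Mul(9, l, m, Pow(Add(1, Mul(-1, m)), -1)), l) = Add(l, Mul(9, l, m, Pow(Add(1, Mul(-1, m)), -1))))
Mul(Add(-339, 117), Pow(Add(Function('d')(0, 20), 82), -1)) = Mul(Add(-339, 117), Pow(Add(Mul(-1, 0, Pow(Add(-1, 20), -1), Add(1, Mul(8, 20))), 82), -1)) = Mul(-222, Pow(Add(Mul(-1, 0, Pow(19, -1), Add(1, 160)), 82), -1)) = Mul(-222, Pow(Add(Mul(-1, 0, Rational(1, 19), 161), 82), -1)) = Mul(-222, Pow(Add(0, 82), -1)) = Mul(-222, Pow(82, -1)) = Mul(-222, Rational(1, 82)) = Rational(-111, 41)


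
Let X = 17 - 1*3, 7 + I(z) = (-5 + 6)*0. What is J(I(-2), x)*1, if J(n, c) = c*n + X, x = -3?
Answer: 35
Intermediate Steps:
I(z) = -7 (I(z) = -7 + (-5 + 6)*0 = -7 + 1*0 = -7 + 0 = -7)
X = 14 (X = 17 - 3 = 14)
J(n, c) = 14 + c*n (J(n, c) = c*n + 14 = 14 + c*n)
J(I(-2), x)*1 = (14 - 3*(-7))*1 = (14 + 21)*1 = 35*1 = 35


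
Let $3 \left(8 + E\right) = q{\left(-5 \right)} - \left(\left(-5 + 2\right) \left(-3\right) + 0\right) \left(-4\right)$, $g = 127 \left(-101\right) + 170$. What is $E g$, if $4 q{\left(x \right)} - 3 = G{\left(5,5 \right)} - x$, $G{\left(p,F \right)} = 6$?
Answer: $- \frac{130789}{2} \approx -65395.0$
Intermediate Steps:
$g = -12657$ ($g = -12827 + 170 = -12657$)
$q{\left(x \right)} = \frac{9}{4} - \frac{x}{4}$ ($q{\left(x \right)} = \frac{3}{4} + \frac{6 - x}{4} = \frac{3}{4} - \left(- \frac{3}{2} + \frac{x}{4}\right) = \frac{9}{4} - \frac{x}{4}$)
$E = \frac{31}{6}$ ($E = -8 + \frac{\left(\frac{9}{4} - - \frac{5}{4}\right) - \left(\left(-5 + 2\right) \left(-3\right) + 0\right) \left(-4\right)}{3} = -8 + \frac{\left(\frac{9}{4} + \frac{5}{4}\right) - \left(\left(-3\right) \left(-3\right) + 0\right) \left(-4\right)}{3} = -8 + \frac{\frac{7}{2} - \left(9 + 0\right) \left(-4\right)}{3} = -8 + \frac{\frac{7}{2} - 9 \left(-4\right)}{3} = -8 + \frac{\frac{7}{2} - -36}{3} = -8 + \frac{\frac{7}{2} + 36}{3} = -8 + \frac{1}{3} \cdot \frac{79}{2} = -8 + \frac{79}{6} = \frac{31}{6} \approx 5.1667$)
$E g = \frac{31}{6} \left(-12657\right) = - \frac{130789}{2}$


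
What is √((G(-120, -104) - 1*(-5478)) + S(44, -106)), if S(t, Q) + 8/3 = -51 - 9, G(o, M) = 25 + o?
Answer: √47883/3 ≈ 72.941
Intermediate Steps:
S(t, Q) = -188/3 (S(t, Q) = -8/3 + (-51 - 9) = -8/3 - 60 = -188/3)
√((G(-120, -104) - 1*(-5478)) + S(44, -106)) = √(((25 - 120) - 1*(-5478)) - 188/3) = √((-95 + 5478) - 188/3) = √(5383 - 188/3) = √(15961/3) = √47883/3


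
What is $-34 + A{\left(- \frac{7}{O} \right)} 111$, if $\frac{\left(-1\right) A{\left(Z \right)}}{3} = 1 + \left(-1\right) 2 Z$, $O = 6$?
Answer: $-1144$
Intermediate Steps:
$A{\left(Z \right)} = -3 + 6 Z$ ($A{\left(Z \right)} = - 3 \left(1 + \left(-1\right) 2 Z\right) = - 3 \left(1 - 2 Z\right) = -3 + 6 Z$)
$-34 + A{\left(- \frac{7}{O} \right)} 111 = -34 + \left(-3 + 6 \left(- \frac{7}{6}\right)\right) 111 = -34 + \left(-3 - 7\right) 111 = -34 - 1110 = -1144$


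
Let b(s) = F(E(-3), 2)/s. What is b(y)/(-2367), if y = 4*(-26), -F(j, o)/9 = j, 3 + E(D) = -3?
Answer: 3/13676 ≈ 0.00021936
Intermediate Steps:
E(D) = -6 (E(D) = -3 - 3 = -6)
F(j, o) = -9*j
y = -104
b(s) = 54/s (b(s) = (-9*(-6))/s = 54/s)
b(y)/(-2367) = (54/(-104))/(-2367) = (54*(-1/104))*(-1/2367) = -27/52*(-1/2367) = 3/13676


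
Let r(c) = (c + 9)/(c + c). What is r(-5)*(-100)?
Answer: 40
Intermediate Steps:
r(c) = (9 + c)/(2*c) (r(c) = (9 + c)/((2*c)) = (9 + c)*(1/(2*c)) = (9 + c)/(2*c))
r(-5)*(-100) = ((½)*(9 - 5)/(-5))*(-100) = ((½)*(-⅕)*4)*(-100) = -⅖*(-100) = 40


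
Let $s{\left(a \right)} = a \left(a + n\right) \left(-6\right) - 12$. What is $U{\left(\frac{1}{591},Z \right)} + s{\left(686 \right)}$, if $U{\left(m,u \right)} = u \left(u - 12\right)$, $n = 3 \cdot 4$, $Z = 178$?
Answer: $-2843432$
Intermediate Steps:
$n = 12$
$U{\left(m,u \right)} = u \left(-12 + u\right)$
$s{\left(a \right)} = -12 - 6 a \left(12 + a\right)$ ($s{\left(a \right)} = a \left(a + 12\right) \left(-6\right) - 12 = a \left(12 + a\right) \left(-6\right) - 12 = - 6 a \left(12 + a\right) - 12 = -12 - 6 a \left(12 + a\right)$)
$U{\left(\frac{1}{591},Z \right)} + s{\left(686 \right)} = 178 \left(-12 + 178\right) - \left(49404 + 2823576\right) = 178 \cdot 166 - 2872980 = 29548 - 2872980 = -2843432$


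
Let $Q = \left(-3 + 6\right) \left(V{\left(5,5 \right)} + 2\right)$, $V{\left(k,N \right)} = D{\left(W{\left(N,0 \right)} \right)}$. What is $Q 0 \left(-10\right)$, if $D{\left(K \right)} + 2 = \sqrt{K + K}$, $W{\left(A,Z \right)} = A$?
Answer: $0$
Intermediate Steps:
$D{\left(K \right)} = -2 + \sqrt{2} \sqrt{K}$ ($D{\left(K \right)} = -2 + \sqrt{K + K} = -2 + \sqrt{2 K} = -2 + \sqrt{2} \sqrt{K}$)
$V{\left(k,N \right)} = -2 + \sqrt{2} \sqrt{N}$
$Q = 3 \sqrt{10}$ ($Q = \left(-3 + 6\right) \left(\left(-2 + \sqrt{2} \sqrt{5}\right) + 2\right) = 3 \left(\left(-2 + \sqrt{10}\right) + 2\right) = 3 \sqrt{10} \approx 9.4868$)
$Q 0 \left(-10\right) = 3 \sqrt{10} \cdot 0 \left(-10\right) = 0 \left(-10\right) = 0$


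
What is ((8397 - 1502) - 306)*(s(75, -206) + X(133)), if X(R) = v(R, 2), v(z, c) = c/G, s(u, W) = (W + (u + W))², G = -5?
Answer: 3741517527/5 ≈ 7.4830e+8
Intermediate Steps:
s(u, W) = (u + 2*W)² (s(u, W) = (W + (W + u))² = (u + 2*W)²)
v(z, c) = -c/5 (v(z, c) = c/(-5) = c*(-⅕) = -c/5)
X(R) = -⅖ (X(R) = -⅕*2 = -⅖)
((8397 - 1502) - 306)*(s(75, -206) + X(133)) = ((8397 - 1502) - 306)*((75 + 2*(-206))² - ⅖) = (6895 - 306)*((75 - 412)² - ⅖) = 6589*((-337)² - ⅖) = 6589*(113569 - ⅖) = 6589*(567843/5) = 3741517527/5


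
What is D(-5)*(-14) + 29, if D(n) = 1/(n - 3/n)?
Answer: 354/11 ≈ 32.182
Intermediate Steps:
D(-5)*(-14) + 29 = -5/(-3 + (-5)²)*(-14) + 29 = -5/(-3 + 25)*(-14) + 29 = -5/22*(-14) + 29 = 35/11 + 29 = 354/11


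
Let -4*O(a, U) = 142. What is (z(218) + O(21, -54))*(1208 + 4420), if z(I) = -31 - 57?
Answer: -695058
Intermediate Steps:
z(I) = -88
O(a, U) = -71/2 (O(a, U) = -1/4*142 = -71/2)
(z(218) + O(21, -54))*(1208 + 4420) = (-88 - 71/2)*(1208 + 4420) = -247/2*5628 = -695058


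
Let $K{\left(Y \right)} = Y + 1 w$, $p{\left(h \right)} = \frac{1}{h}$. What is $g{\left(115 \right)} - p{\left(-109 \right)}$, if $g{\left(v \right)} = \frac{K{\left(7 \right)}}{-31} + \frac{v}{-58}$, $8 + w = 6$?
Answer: $- \frac{418397}{195982} \approx -2.1349$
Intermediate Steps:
$w = -2$ ($w = -8 + 6 = -2$)
$K{\left(Y \right)} = -2 + Y$ ($K{\left(Y \right)} = Y + 1 \left(-2\right) = Y - 2 = -2 + Y$)
$g{\left(v \right)} = - \frac{5}{31} - \frac{v}{58}$ ($g{\left(v \right)} = \frac{-2 + 7}{-31} + \frac{v}{-58} = 5 \left(- \frac{1}{31}\right) + v \left(- \frac{1}{58}\right) = - \frac{5}{31} - \frac{v}{58}$)
$g{\left(115 \right)} - p{\left(-109 \right)} = \left(- \frac{5}{31} - \frac{115}{58}\right) - \frac{1}{-109} = \left(- \frac{5}{31} - \frac{115}{58}\right) - - \frac{1}{109} = - \frac{3855}{1798} + \frac{1}{109} = - \frac{418397}{195982}$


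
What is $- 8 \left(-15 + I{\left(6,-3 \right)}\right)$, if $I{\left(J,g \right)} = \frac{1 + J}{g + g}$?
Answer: $\frac{388}{3} \approx 129.33$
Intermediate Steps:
$I{\left(J,g \right)} = \frac{1 + J}{2 g}$
$- 8 \left(-15 + I{\left(6,-3 \right)}\right) = - 8 \left(-15 + \frac{1 + 6}{2 \left(-3\right)}\right) = - 8 \left(-15 + \frac{1}{2} \left(- \frac{1}{3}\right) 7\right) = - 8 \left(-15 - \frac{7}{6}\right) = \left(-8\right) \left(- \frac{97}{6}\right) = \frac{388}{3}$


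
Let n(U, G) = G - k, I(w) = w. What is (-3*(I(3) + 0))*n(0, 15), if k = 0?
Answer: -135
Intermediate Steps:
n(U, G) = G (n(U, G) = G - 1*0 = G + 0 = G)
(-3*(I(3) + 0))*n(0, 15) = -3*(3 + 0)*15 = -3*3*15 = -9*15 = -135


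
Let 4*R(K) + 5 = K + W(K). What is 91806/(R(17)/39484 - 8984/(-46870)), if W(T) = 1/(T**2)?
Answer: 2517969085228960/5259279897 ≈ 4.7877e+5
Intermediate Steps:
W(T) = T**(-2)
R(K) = -5/4 + K/4 + 1/(4*K**2) (R(K) = -5/4 + (K + K**(-2))/4 = -5/4 + (K/4 + 1/(4*K**2)) = -5/4 + K/4 + 1/(4*K**2))
91806/(R(17)/39484 - 8984/(-46870)) = 91806/(((1/4)*(1 + 17**2*(-5 + 17))/17**2)/39484 - 8984/(-46870)) = 91806/(((1/4)*(1/289)*(1 + 289*12))*(1/39484) - 8984*(-1/46870)) = 91806/(((1/4)*(1/289)*(1 + 3468))*(1/39484) + 4492/23435) = 91806/(((1/4)*(1/289)*3469)*(1/39484) + 4492/23435) = 91806/((3469/1156)*(1/39484) + 4492/23435) = 91806/(3469/45643504 + 4492/23435) = 91806/(205111915983/1069655516240) = 91806*(1069655516240/205111915983) = 2517969085228960/5259279897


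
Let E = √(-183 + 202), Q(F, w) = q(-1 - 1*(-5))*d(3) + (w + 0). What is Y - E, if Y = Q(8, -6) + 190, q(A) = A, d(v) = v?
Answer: 196 - √19 ≈ 191.64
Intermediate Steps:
Q(F, w) = 12 + w (Q(F, w) = (-1 - 1*(-5))*3 + (w + 0) = (-1 + 5)*3 + w = 4*3 + w = 12 + w)
E = √19 ≈ 4.3589
Y = 196 (Y = (12 - 6) + 190 = 6 + 190 = 196)
Y - E = 196 - √19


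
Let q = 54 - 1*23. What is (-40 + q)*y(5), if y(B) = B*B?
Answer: -225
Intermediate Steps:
q = 31 (q = 54 - 23 = 31)
y(B) = B**2
(-40 + q)*y(5) = (-40 + 31)*5**2 = -9*25 = -225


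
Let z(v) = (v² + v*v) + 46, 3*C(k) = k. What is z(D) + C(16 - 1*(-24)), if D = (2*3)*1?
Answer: 394/3 ≈ 131.33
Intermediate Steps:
C(k) = k/3
D = 6 (D = 6*1 = 6)
z(v) = 46 + 2*v² (z(v) = (v² + v²) + 46 = 2*v² + 46 = 46 + 2*v²)
z(D) + C(16 - 1*(-24)) = (46 + 2*6²) + (16 - 1*(-24))/3 = (46 + 2*36) + (16 + 24)/3 = (46 + 72) + (⅓)*40 = 118 + 40/3 = 394/3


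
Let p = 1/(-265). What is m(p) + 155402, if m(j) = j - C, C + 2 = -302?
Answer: 41262089/265 ≈ 1.5571e+5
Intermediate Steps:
C = -304 (C = -2 - 302 = -304)
p = -1/265 ≈ -0.0037736
m(j) = 304 + j (m(j) = j - 1*(-304) = j + 304 = 304 + j)
m(p) + 155402 = (304 - 1/265) + 155402 = 80559/265 + 155402 = 41262089/265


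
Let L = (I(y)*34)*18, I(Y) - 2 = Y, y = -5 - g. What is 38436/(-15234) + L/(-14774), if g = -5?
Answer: -48874990/18755593 ≈ -2.6059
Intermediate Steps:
y = 0 (y = -5 - 1*(-5) = -5 + 5 = 0)
I(Y) = 2 + Y
L = 1224 (L = ((2 + 0)*34)*18 = (2*34)*18 = 68*18 = 1224)
38436/(-15234) + L/(-14774) = 38436/(-15234) + 1224/(-14774) = 38436*(-1/15234) + 1224*(-1/14774) = -6406/2539 - 612/7387 = -48874990/18755593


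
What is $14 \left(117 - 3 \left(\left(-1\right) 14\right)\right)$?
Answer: $2226$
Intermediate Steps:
$14 \left(117 - 3 \left(\left(-1\right) 14\right)\right) = 14 \left(117 - -42\right) = 14 \left(117 + 42\right) = 14 \cdot 159 = 2226$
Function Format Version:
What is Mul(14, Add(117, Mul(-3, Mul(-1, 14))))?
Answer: 2226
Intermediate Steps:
Mul(14, Add(117, Mul(-3, Mul(-1, 14)))) = Mul(14, Add(117, Mul(-3, -14))) = Mul(14, Add(117, 42)) = Mul(14, 159) = 2226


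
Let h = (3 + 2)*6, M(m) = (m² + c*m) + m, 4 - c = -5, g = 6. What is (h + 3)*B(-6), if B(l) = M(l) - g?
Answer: -990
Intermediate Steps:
c = 9 (c = 4 - 1*(-5) = 4 + 5 = 9)
M(m) = m² + 10*m (M(m) = (m² + 9*m) + m = m² + 10*m)
h = 30 (h = 5*6 = 30)
B(l) = -6 + l*(10 + l) (B(l) = l*(10 + l) - 1*6 = l*(10 + l) - 6 = -6 + l*(10 + l))
(h + 3)*B(-6) = (30 + 3)*(-6 - 6*(10 - 6)) = 33*(-6 - 6*4) = 33*(-6 - 24) = 33*(-30) = -990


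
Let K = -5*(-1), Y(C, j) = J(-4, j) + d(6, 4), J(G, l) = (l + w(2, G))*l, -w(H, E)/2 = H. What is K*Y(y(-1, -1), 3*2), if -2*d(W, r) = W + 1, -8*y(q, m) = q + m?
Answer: 85/2 ≈ 42.500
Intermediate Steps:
w(H, E) = -2*H
y(q, m) = -m/8 - q/8 (y(q, m) = -(q + m)/8 = -(m + q)/8 = -m/8 - q/8)
d(W, r) = -1/2 - W/2 (d(W, r) = -(W + 1)/2 = -(1 + W)/2 = -1/2 - W/2)
J(G, l) = l*(-4 + l) (J(G, l) = (l - 2*2)*l = (l - 4)*l = (-4 + l)*l = l*(-4 + l))
Y(C, j) = -7/2 + j*(-4 + j) (Y(C, j) = j*(-4 + j) + (-1/2 - 1/2*6) = j*(-4 + j) + (-1/2 - 3) = j*(-4 + j) - 7/2 = -7/2 + j*(-4 + j))
K = 5
K*Y(y(-1, -1), 3*2) = 5*(-7/2 + (3*2)*(-4 + 3*2)) = 5*(-7/2 + 6*(-4 + 6)) = 5*(-7/2 + 6*2) = 5*(-7/2 + 12) = 5*(17/2) = 85/2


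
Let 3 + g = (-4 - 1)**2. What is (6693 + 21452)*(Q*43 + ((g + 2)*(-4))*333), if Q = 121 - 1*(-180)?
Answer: -535458625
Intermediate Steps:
Q = 301 (Q = 121 + 180 = 301)
g = 22 (g = -3 + (-4 - 1)**2 = -3 + (-5)**2 = -3 + 25 = 22)
(6693 + 21452)*(Q*43 + ((g + 2)*(-4))*333) = (6693 + 21452)*(301*43 + ((22 + 2)*(-4))*333) = 28145*(12943 + (24*(-4))*333) = 28145*(12943 - 96*333) = 28145*(12943 - 31968) = 28145*(-19025) = -535458625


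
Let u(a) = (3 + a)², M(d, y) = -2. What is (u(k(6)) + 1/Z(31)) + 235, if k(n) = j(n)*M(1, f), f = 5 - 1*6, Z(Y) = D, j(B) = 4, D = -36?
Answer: 9359/36 ≈ 259.97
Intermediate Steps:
Z(Y) = -36
f = -1 (f = 5 - 6 = -1)
k(n) = -8 (k(n) = 4*(-2) = -8)
(u(k(6)) + 1/Z(31)) + 235 = ((3 - 8)² + 1/(-36)) + 235 = ((-5)² - 1/36) + 235 = (25 - 1/36) + 235 = 899/36 + 235 = 9359/36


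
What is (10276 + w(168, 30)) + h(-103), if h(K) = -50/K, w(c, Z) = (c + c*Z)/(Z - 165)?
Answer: 47452702/4635 ≈ 10238.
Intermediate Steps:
w(c, Z) = (c + Z*c)/(-165 + Z)
(10276 + w(168, 30)) + h(-103) = (10276 + 168*(1 + 30)/(-165 + 30)) - 50/(-103) = (10276 + 168*31/(-135)) - 50*(-1/103) = (10276 + 168*(-1/135)*31) + 50/103 = (10276 - 1736/45) + 50/103 = 460684/45 + 50/103 = 47452702/4635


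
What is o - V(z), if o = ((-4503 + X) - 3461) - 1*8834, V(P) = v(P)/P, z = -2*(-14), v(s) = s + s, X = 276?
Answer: -16524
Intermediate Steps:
v(s) = 2*s
z = 28
V(P) = 2 (V(P) = (2*P)/P = 2)
o = -16522 (o = ((-4503 + 276) - 3461) - 1*8834 = (-4227 - 3461) - 8834 = -7688 - 8834 = -16522)
o - V(z) = -16522 - 1*2 = -16522 - 2 = -16524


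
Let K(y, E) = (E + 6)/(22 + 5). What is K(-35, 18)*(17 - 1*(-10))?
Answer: 24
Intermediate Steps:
K(y, E) = 2/9 + E/27 (K(y, E) = (6 + E)/27 = (6 + E)*(1/27) = 2/9 + E/27)
K(-35, 18)*(17 - 1*(-10)) = (2/9 + (1/27)*18)*(17 - 1*(-10)) = (2/9 + ⅔)*(17 + 10) = (8/9)*27 = 24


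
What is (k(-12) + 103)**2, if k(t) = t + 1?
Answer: 8464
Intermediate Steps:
k(t) = 1 + t
(k(-12) + 103)**2 = ((1 - 12) + 103)**2 = (-11 + 103)**2 = 92**2 = 8464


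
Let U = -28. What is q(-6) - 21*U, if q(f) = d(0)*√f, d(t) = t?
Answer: 588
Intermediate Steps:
q(f) = 0 (q(f) = 0*√f = 0)
q(-6) - 21*U = 0 - 21*(-28) = 0 + 588 = 588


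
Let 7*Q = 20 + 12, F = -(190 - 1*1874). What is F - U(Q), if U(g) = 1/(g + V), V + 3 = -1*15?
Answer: 158303/94 ≈ 1684.1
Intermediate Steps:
V = -18 (V = -3 - 1*15 = -3 - 15 = -18)
F = 1684 (F = -(190 - 1874) = -1*(-1684) = 1684)
Q = 32/7 (Q = (20 + 12)/7 = (⅐)*32 = 32/7 ≈ 4.5714)
U(g) = 1/(-18 + g) (U(g) = 1/(g - 18) = 1/(-18 + g))
F - U(Q) = 1684 - 1/(-18 + 32/7) = 1684 - 1/(-94/7) = 1684 - 1*(-7/94) = 1684 + 7/94 = 158303/94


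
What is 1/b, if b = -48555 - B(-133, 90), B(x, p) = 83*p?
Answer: -1/56025 ≈ -1.7849e-5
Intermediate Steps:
b = -56025 (b = -48555 - 83*90 = -48555 - 1*7470 = -48555 - 7470 = -56025)
1/b = 1/(-56025) = -1/56025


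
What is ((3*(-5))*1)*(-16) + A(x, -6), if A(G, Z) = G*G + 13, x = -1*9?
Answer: 334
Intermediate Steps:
x = -9
A(G, Z) = 13 + G² (A(G, Z) = G² + 13 = 13 + G²)
((3*(-5))*1)*(-16) + A(x, -6) = ((3*(-5))*1)*(-16) + (13 + (-9)²) = -15*1*(-16) + (13 + 81) = -15*(-16) + 94 = 240 + 94 = 334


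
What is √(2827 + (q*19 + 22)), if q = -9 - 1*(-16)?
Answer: √2982 ≈ 54.608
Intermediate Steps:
q = 7 (q = -9 + 16 = 7)
√(2827 + (q*19 + 22)) = √(2827 + (7*19 + 22)) = √(2827 + (133 + 22)) = √(2827 + 155) = √2982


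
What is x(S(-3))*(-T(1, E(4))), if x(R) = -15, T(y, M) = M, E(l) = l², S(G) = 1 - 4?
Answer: 240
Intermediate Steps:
S(G) = -3
x(S(-3))*(-T(1, E(4))) = -(-15)*4² = -(-15)*16 = -15*(-16) = 240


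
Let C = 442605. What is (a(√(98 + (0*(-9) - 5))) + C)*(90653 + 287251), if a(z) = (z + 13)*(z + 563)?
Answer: 170063224368 + 217672704*√93 ≈ 1.7216e+11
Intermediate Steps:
a(z) = (13 + z)*(563 + z)
(a(√(98 + (0*(-9) - 5))) + C)*(90653 + 287251) = ((7319 + (√(98 + (0*(-9) - 5)))² + 576*√(98 + (0*(-9) - 5))) + 442605)*(90653 + 287251) = ((7319 + (√(98 + (0 - 5)))² + 576*√(98 + (0 - 5))) + 442605)*377904 = ((7319 + (√(98 - 5))² + 576*√(98 - 5)) + 442605)*377904 = ((7319 + (√93)² + 576*√93) + 442605)*377904 = ((7319 + 93 + 576*√93) + 442605)*377904 = ((7412 + 576*√93) + 442605)*377904 = (450017 + 576*√93)*377904 = 170063224368 + 217672704*√93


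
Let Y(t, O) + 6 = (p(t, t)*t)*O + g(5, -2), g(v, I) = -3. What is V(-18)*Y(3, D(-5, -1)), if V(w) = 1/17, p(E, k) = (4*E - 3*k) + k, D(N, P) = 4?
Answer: 63/17 ≈ 3.7059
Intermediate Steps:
p(E, k) = -2*k + 4*E (p(E, k) = (-3*k + 4*E) + k = -2*k + 4*E)
Y(t, O) = -9 + 2*O*t² (Y(t, O) = -6 + (((-2*t + 4*t)*t)*O - 3) = -6 + (((2*t)*t)*O - 3) = -6 + ((2*t²)*O - 3) = -6 + (2*O*t² - 3) = -6 + (-3 + 2*O*t²) = -9 + 2*O*t²)
V(w) = 1/17
V(-18)*Y(3, D(-5, -1)) = (-9 + 2*4*3²)/17 = (-9 + 2*4*9)/17 = (-9 + 72)/17 = (1/17)*63 = 63/17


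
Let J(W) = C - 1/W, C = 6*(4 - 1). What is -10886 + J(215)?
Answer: -2336621/215 ≈ -10868.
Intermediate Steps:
C = 18 (C = 6*3 = 18)
J(W) = 18 - 1/W
-10886 + J(215) = -10886 + (18 - 1/215) = -10886 + 3869/215 = -2336621/215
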